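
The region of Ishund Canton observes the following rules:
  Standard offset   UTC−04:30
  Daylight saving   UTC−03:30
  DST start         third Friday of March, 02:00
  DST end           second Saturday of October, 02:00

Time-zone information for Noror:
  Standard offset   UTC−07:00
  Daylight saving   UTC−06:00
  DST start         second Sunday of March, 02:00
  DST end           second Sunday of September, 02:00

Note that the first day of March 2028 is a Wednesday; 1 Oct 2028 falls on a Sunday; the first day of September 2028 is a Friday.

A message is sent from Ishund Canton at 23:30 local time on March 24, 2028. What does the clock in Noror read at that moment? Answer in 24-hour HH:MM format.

1 March 2028 is a Wednesday, so the first Friday is March 3 and the third is March 17.
1 October 2028 is a Sunday, so the first Saturday is October 7 and the second is October 14.
March 24, 2028 falls between 17 March and 14 October, so daylight saving is in effect and Ishund Canton is at UTC−03:30.
23:30 Ishund Canton + 3h30m = 03:00 UTC (rolling into the next day, 25 March 2028).
1 March 2028 is a Wednesday, so the first Sunday is March 5 and the second is March 12.
1 September 2028 is a Friday, so the first Sunday is September 3 and the second is September 10.
At the standard offset (UTC−07:00), 03:00 UTC − 7h = 20:00 Noror standard time (rolling into the previous day, 24 March 2028).
The standard-time date in Noror, March 24, 2028, lies within the daylight-saving period (12 March – 10 September), so Noror is on daylight time, UTC−06:00.
03:00 UTC − 6h = 21:00 Noror (rolling into the previous day, 24 March 2028).

21:00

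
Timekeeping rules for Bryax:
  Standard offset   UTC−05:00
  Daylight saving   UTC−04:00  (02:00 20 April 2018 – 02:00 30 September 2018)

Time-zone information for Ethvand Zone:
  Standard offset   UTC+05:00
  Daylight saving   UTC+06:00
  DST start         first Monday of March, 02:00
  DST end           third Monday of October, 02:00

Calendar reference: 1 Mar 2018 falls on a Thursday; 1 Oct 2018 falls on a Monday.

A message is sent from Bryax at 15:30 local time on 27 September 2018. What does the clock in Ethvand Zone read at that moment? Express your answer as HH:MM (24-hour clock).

27 September 2018 falls between 20 April and 30 September, so daylight saving is in effect and Bryax is at UTC−04:00.
15:30 Bryax + 4h = 19:30 UTC.
1 March 2018 is a Thursday, so the first Monday is March 5.
1 October 2018 is a Monday, so the first Monday is October 1 and the third is October 15.
At the standard offset (UTC+05:00), 19:30 UTC + 5h = 00:30 Ethvand Zone standard time (rolling into the next day, 28 September 2018).
The standard-time date in Ethvand Zone, 28 September 2018, falls between 5 March and 15 October, so daylight saving is in effect and Ethvand Zone is at UTC+06:00.
19:30 UTC + 6h = 01:30 Ethvand Zone (rolling into the next day, 28 September 2018).

01:30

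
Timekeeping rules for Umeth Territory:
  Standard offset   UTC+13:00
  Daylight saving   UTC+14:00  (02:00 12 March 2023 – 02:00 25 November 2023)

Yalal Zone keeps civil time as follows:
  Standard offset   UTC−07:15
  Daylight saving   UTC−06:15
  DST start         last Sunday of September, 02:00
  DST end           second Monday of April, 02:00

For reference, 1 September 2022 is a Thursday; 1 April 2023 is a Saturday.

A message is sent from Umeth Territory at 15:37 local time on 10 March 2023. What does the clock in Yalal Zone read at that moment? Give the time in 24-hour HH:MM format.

10 March 2023 is outside the daylight-saving period (12 March – 25 November), so Umeth Territory is on standard time, UTC+13:00.
15:37 Umeth Territory − 13h = 02:37 UTC.
1 September 2022 is a Thursday, so Sundays fall on 4, 11, 18, 25; the last is September 25.
1 April 2023 is a Saturday, so the first Monday is April 3 and the second is April 10.
At the standard offset (UTC−07:15), 02:37 UTC − 7h15m = 19:22 Yalal Zone standard time (rolling into the previous day, 9 March 2023).
The standard-time date in Yalal Zone, 9 March 2023, lies within the daylight-saving period (25 September 2022 – 10 April 2023), so Yalal Zone is on daylight time, UTC−06:15.
02:37 UTC − 6h15m = 20:22 Yalal Zone (rolling into the previous day, 9 March 2023).

20:22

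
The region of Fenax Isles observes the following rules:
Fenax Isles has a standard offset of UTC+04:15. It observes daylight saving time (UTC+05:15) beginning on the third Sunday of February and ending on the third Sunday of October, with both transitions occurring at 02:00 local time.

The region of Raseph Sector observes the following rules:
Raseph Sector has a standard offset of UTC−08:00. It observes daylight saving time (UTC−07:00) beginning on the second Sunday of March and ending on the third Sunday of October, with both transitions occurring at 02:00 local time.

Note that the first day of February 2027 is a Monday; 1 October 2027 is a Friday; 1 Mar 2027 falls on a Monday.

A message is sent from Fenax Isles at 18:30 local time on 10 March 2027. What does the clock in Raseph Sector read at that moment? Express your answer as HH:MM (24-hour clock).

1 February 2027 is a Monday, so the first Sunday is February 7 and the third is February 21.
1 October 2027 is a Friday, so the first Sunday is October 3 and the third is October 17.
10 March 2027 falls between 21 February and 17 October, so daylight saving is in effect and Fenax Isles is at UTC+05:15.
18:30 Fenax Isles − 5h15m = 13:15 UTC.
1 March 2027 is a Monday, so the first Sunday is March 7 and the second is March 14.
1 October 2027 is a Friday, so the first Sunday is October 3 and the third is October 17.
At the standard offset (UTC−08:00), 13:15 UTC − 8h = 05:15 Raseph Sector standard time.
Daylight saving runs 14 March – 17 October; the standard-time date in Raseph Sector, 10 March 2027, is outside that window, so Raseph Sector is on standard time at UTC−08:00.
13:15 UTC − 8h = 05:15 Raseph Sector.

05:15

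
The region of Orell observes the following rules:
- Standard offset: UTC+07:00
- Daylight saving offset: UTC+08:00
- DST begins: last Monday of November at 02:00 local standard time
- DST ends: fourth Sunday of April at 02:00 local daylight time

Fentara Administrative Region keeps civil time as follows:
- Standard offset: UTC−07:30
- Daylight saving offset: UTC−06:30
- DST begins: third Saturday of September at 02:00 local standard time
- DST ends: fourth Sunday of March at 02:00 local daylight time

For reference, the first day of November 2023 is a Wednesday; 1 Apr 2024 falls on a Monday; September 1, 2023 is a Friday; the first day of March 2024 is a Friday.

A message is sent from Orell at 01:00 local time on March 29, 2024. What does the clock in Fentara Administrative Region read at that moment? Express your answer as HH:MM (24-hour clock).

09:30

1 November 2023 is a Wednesday, so Mondays fall on 6, 13, 20, 27; the last is November 27.
1 April 2024 is a Monday, so the first Sunday is April 7 and the fourth is April 28.
March 29, 2024 falls between 27 November 2023 and 28 April 2024, so daylight saving is in effect and Orell is at UTC+08:00.
01:00 Orell − 8h = 17:00 UTC (rolling into the previous day, 28 March 2024).
1 September 2023 is a Friday, so the first Saturday is September 2 and the third is September 16.
1 March 2024 is a Friday, so the first Sunday is March 3 and the fourth is March 24.
At the standard offset (UTC−07:30), 17:00 UTC − 7h30m = 09:30 Fentara Administrative Region standard time.
The standard-time date in Fentara Administrative Region, March 28, 2024, is outside the daylight-saving period (16 September 2023 – 24 March 2024), so Fentara Administrative Region is on standard time, UTC−07:30.
17:00 UTC − 7h30m = 09:30 Fentara Administrative Region.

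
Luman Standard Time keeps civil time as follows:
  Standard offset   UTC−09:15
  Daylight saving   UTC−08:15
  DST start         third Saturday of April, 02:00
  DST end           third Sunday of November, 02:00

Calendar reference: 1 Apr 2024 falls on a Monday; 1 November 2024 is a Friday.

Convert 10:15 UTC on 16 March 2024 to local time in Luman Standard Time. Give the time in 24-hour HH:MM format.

01:00

1 April 2024 is a Monday, so the first Saturday is April 6 and the third is April 20.
1 November 2024 is a Friday, so the first Sunday is November 3 and the third is November 17.
At the standard offset (UTC−09:15), 10:15 UTC − 9h15m = 01:00 Luman Standard Time standard time.
Daylight saving runs 20 April – 17 November; the standard-time date in Luman Standard Time, 16 March 2024, is outside that window, so Luman Standard Time is on standard time at UTC−09:15.
10:15 UTC − 9h15m = 01:00 local.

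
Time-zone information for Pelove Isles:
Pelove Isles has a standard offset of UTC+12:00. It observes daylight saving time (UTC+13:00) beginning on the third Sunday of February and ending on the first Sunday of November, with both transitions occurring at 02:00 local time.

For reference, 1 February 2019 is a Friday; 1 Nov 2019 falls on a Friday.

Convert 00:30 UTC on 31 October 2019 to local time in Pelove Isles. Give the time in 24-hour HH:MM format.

1 February 2019 is a Friday, so the first Sunday is February 3 and the third is February 17.
1 November 2019 is a Friday, so the first Sunday is November 3.
At the standard offset (UTC+12:00), 00:30 UTC + 12h = 12:30 Pelove Isles standard time.
The standard-time date in Pelove Isles, 31 October 2019, falls between 17 February and 3 November, so daylight saving is in effect and Pelove Isles is at UTC+13:00.
00:30 UTC + 13h = 13:30 local.

13:30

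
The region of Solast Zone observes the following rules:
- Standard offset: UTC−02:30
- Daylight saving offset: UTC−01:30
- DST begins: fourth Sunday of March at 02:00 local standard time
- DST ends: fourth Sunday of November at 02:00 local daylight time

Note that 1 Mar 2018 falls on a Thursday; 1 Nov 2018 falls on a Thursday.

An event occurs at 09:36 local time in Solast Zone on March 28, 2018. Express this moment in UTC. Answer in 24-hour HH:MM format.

1 March 2018 is a Thursday, so the first Sunday is March 4 and the fourth is March 25.
1 November 2018 is a Thursday, so the first Sunday is November 4 and the fourth is November 25.
Daylight saving runs 25 March – 25 November; March 28, 2018 is inside that window, so Solast Zone is at UTC−01:30.
09:36 local + 1h30m = 11:06 UTC.

11:06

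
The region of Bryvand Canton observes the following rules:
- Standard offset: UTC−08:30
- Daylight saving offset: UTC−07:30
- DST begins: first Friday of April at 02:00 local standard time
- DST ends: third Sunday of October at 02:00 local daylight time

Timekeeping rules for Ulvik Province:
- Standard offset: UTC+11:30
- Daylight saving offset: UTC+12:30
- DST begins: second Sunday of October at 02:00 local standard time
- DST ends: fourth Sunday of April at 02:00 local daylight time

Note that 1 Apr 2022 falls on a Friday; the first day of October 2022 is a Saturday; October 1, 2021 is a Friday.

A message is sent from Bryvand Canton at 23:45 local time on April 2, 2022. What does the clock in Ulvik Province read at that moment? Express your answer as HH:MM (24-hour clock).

1 April 2022 is a Friday, so the first Friday is April 1.
1 October 2022 is a Saturday, so the first Sunday is October 2 and the third is October 16.
April 2, 2022 falls between 1 April and 16 October, so daylight saving is in effect and Bryvand Canton is at UTC−07:30.
23:45 Bryvand Canton + 7h30m = 07:15 UTC (rolling into the next day, 3 April 2022).
1 October 2021 is a Friday, so the first Sunday is October 3 and the second is October 10.
1 April 2022 is a Friday, so the first Sunday is April 3 and the fourth is April 24.
At the standard offset (UTC+11:30), 07:15 UTC + 11h30m = 18:45 Ulvik Province standard time.
The standard-time date in Ulvik Province, April 3, 2022, lies within the daylight-saving period (10 October 2021 – 24 April 2022), so Ulvik Province is on daylight time, UTC+12:30.
07:15 UTC + 12h30m = 19:45 Ulvik Province.

19:45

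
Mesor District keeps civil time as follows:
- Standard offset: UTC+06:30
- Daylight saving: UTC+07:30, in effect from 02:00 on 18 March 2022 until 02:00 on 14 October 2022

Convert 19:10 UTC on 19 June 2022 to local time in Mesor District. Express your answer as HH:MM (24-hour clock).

At the standard offset (UTC+06:30), 19:10 UTC + 6h30m = 01:40 Mesor District standard time (rolling into the next day, 20 June 2022).
Daylight saving runs 18 March – 14 October; the standard-time date in Mesor District, 20 June 2022, is inside that window, so Mesor District is at UTC+07:30.
19:10 UTC + 7h30m = 02:40 local (rolling into the next day, 20 June 2022).

02:40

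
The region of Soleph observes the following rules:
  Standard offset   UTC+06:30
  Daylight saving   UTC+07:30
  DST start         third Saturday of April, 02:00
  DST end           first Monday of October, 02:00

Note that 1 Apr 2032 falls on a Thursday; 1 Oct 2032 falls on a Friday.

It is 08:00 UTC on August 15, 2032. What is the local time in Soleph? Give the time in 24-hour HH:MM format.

15:30

1 April 2032 is a Thursday, so the first Saturday is April 3 and the third is April 17.
1 October 2032 is a Friday, so the first Monday is October 4.
At the standard offset (UTC+06:30), 08:00 UTC + 6h30m = 14:30 Soleph standard time.
Daylight saving runs 17 April – 4 October; the standard-time date in Soleph, August 15, 2032, is inside that window, so Soleph is at UTC+07:30.
08:00 UTC + 7h30m = 15:30 local.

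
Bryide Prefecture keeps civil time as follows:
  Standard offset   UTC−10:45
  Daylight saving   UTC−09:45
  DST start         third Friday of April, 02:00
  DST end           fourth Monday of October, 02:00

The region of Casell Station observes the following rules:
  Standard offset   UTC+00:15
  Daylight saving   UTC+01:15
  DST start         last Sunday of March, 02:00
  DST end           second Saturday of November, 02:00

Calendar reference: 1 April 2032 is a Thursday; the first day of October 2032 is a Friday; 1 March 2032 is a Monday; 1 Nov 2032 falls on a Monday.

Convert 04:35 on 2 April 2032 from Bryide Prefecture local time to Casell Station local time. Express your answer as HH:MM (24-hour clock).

16:35

1 April 2032 is a Thursday, so the first Friday is April 2 and the third is April 16.
1 October 2032 is a Friday, so the first Monday is October 4 and the fourth is October 25.
Daylight saving runs 16 April – 25 October; 2 April 2032 is outside that window, so Bryide Prefecture is on standard time at UTC−10:45.
04:35 Bryide Prefecture + 10h45m = 15:20 UTC.
1 March 2032 is a Monday, so Sundays fall on 7, 14, 21, 28; the last is March 28.
1 November 2032 is a Monday, so the first Saturday is November 6 and the second is November 13.
At the standard offset (UTC+00:15), 15:20 UTC + 0h15m = 15:35 Casell Station standard time.
The standard-time date in Casell Station, 2 April 2032, falls between 28 March and 13 November, so daylight saving is in effect and Casell Station is at UTC+01:15.
15:20 UTC + 1h15m = 16:35 Casell Station.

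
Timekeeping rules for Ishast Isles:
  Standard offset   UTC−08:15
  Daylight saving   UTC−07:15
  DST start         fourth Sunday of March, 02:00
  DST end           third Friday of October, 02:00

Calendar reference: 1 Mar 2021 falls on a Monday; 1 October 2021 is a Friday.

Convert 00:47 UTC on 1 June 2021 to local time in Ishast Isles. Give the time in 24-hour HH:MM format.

17:32

1 March 2021 is a Monday, so the first Sunday is March 7 and the fourth is March 28.
1 October 2021 is a Friday, so the first Friday is October 1 and the third is October 15.
At the standard offset (UTC−08:15), 00:47 UTC − 8h15m = 16:32 Ishast Isles standard time (rolling into the previous day, 31 May 2021).
The standard-time date in Ishast Isles, 31 May 2021, lies within the daylight-saving period (28 March – 15 October), so Ishast Isles is on daylight time, UTC−07:15.
00:47 UTC − 7h15m = 17:32 local (rolling into the previous day, 31 May 2021).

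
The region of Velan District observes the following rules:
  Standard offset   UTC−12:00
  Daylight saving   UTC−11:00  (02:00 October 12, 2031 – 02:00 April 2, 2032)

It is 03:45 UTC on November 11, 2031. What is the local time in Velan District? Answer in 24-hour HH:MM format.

16:45

At the standard offset (UTC−12:00), 03:45 UTC − 12h = 15:45 Velan District standard time (rolling into the previous day, 10 November 2031).
The standard-time date in Velan District, November 10, 2031, falls between 12 October 2031 and 2 April 2032, so daylight saving is in effect and Velan District is at UTC−11:00.
03:45 UTC − 11h = 16:45 local (rolling into the previous day, 10 November 2031).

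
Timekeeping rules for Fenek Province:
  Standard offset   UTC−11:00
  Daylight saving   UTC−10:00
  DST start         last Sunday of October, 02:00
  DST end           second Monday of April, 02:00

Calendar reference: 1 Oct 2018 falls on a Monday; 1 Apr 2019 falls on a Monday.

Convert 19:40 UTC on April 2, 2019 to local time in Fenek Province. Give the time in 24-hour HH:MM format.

1 October 2018 is a Monday, so Sundays fall on 7, 14, 21, 28; the last is October 28.
1 April 2019 is a Monday, so the first Monday is April 1 and the second is April 8.
At the standard offset (UTC−11:00), 19:40 UTC − 11h = 08:40 Fenek Province standard time.
The standard-time date in Fenek Province, April 2, 2019, falls between 28 October 2018 and 8 April 2019, so daylight saving is in effect and Fenek Province is at UTC−10:00.
19:40 UTC − 10h = 09:40 local.

09:40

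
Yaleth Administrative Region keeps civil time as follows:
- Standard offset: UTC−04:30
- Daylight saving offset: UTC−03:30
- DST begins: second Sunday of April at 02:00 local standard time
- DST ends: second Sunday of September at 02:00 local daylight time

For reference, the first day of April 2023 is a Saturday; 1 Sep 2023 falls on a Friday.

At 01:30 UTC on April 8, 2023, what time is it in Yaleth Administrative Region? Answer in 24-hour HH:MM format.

1 April 2023 is a Saturday, so the first Sunday is April 2 and the second is April 9.
1 September 2023 is a Friday, so the first Sunday is September 3 and the second is September 10.
At the standard offset (UTC−04:30), 01:30 UTC − 4h30m = 21:00 Yaleth Administrative Region standard time (rolling into the previous day, 7 April 2023).
Daylight saving runs 9 April – 10 September; the standard-time date in Yaleth Administrative Region, April 7, 2023, is outside that window, so Yaleth Administrative Region is on standard time at UTC−04:30.
01:30 UTC − 4h30m = 21:00 local (rolling into the previous day, 7 April 2023).

21:00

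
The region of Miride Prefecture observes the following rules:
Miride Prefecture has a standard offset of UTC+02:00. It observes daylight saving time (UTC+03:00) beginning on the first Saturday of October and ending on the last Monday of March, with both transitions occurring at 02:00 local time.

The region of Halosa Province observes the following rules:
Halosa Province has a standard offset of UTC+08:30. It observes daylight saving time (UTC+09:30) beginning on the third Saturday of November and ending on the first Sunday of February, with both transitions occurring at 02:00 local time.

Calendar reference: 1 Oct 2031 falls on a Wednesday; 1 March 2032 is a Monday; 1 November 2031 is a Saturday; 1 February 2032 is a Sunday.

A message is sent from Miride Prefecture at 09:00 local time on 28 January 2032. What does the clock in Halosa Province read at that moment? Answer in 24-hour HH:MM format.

1 October 2031 is a Wednesday, so the first Saturday is October 4.
1 March 2032 is a Monday, so Mondays fall on 1, 8, 15, 22, 29; the last is March 29.
28 January 2032 falls between 4 October 2031 and 29 March 2032, so daylight saving is in effect and Miride Prefecture is at UTC+03:00.
09:00 Miride Prefecture − 3h = 06:00 UTC.
1 November 2031 is a Saturday, so the first Saturday is November 1 and the third is November 15.
1 February 2032 is a Sunday, so the first Sunday is February 1.
At the standard offset (UTC+08:30), 06:00 UTC + 8h30m = 14:30 Halosa Province standard time.
The standard-time date in Halosa Province, 28 January 2032, lies within the daylight-saving period (15 November 2031 – 1 February 2032), so Halosa Province is on daylight time, UTC+09:30.
06:00 UTC + 9h30m = 15:30 Halosa Province.

15:30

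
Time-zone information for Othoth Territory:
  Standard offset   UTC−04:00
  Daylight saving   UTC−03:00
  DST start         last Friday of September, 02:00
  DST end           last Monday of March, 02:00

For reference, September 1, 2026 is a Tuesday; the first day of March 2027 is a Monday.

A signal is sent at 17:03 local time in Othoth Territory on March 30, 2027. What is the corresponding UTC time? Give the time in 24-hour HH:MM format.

1 September 2026 is a Tuesday, so Fridays fall on 4, 11, 18, 25; the last is September 25.
1 March 2027 is a Monday, so Mondays fall on 1, 8, 15, 22, 29; the last is March 29.
Daylight saving runs 25 September 2026 – 29 March 2027; March 30, 2027 is outside that window, so Othoth Territory is on standard time at UTC−04:00.
17:03 local + 4h = 21:03 UTC.

21:03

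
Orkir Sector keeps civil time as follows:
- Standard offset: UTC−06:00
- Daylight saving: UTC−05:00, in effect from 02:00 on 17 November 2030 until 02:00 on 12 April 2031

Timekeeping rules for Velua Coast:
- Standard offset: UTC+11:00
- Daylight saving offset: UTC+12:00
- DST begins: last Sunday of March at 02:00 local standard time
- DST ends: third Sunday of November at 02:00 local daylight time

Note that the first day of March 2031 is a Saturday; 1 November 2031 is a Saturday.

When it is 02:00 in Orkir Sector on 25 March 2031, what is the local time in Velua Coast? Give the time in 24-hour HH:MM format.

18:00

Daylight saving runs 17 November 2030 – 12 April 2031; 25 March 2031 is inside that window, so Orkir Sector is at UTC−05:00.
02:00 Orkir Sector + 5h = 07:00 UTC.
1 March 2031 is a Saturday, so Sundays fall on 2, 9, 16, 23, 30; the last is March 30.
1 November 2031 is a Saturday, so the first Sunday is November 2 and the third is November 16.
At the standard offset (UTC+11:00), 07:00 UTC + 11h = 18:00 Velua Coast standard time.
The standard-time date in Velua Coast, 25 March 2031, does not fall between 30 March and 16 November, so daylight saving is not in effect and Velua Coast is at UTC+11:00.
07:00 UTC + 11h = 18:00 Velua Coast.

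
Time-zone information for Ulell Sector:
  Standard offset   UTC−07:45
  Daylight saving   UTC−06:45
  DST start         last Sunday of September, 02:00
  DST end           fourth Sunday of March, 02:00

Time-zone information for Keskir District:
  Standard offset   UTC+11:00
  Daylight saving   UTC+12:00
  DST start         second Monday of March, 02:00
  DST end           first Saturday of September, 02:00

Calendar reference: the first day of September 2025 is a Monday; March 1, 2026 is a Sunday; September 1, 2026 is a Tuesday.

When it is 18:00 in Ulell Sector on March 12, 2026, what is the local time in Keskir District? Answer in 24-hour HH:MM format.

1 September 2025 is a Monday, so Sundays fall on 7, 14, 21, 28; the last is September 28.
1 March 2026 is a Sunday, so the first Sunday is March 1 and the fourth is March 22.
March 12, 2026 lies within the daylight-saving period (28 September 2025 – 22 March 2026), so Ulell Sector is on daylight time, UTC−06:45.
18:00 Ulell Sector + 6h45m = 00:45 UTC (rolling into the next day, 13 March 2026).
1 March 2026 is a Sunday, so the first Monday is March 2 and the second is March 9.
1 September 2026 is a Tuesday, so the first Saturday is September 5.
At the standard offset (UTC+11:00), 00:45 UTC + 11h = 11:45 Keskir District standard time.
The standard-time date in Keskir District, March 13, 2026, falls between 9 March and 5 September, so daylight saving is in effect and Keskir District is at UTC+12:00.
00:45 UTC + 12h = 12:45 Keskir District.

12:45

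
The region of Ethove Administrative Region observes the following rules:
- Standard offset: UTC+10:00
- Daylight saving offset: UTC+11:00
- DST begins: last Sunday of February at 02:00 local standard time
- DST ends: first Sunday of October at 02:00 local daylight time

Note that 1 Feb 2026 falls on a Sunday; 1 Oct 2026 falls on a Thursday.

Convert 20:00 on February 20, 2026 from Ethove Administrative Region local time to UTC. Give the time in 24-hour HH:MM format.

10:00

1 February 2026 is a Sunday, so Sundays fall on 1, 8, 15, 22; the last is February 22.
1 October 2026 is a Thursday, so the first Sunday is October 4.
February 20, 2026 is outside the daylight-saving period (22 February – 4 October), so Ethove Administrative Region is on standard time, UTC+10:00.
20:00 local − 10h = 10:00 UTC.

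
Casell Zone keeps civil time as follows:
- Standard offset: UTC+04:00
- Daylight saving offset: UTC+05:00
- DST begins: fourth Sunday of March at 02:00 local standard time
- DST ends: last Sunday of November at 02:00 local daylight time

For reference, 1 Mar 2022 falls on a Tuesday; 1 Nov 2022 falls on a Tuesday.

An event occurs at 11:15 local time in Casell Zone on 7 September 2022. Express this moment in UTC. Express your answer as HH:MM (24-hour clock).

1 March 2022 is a Tuesday, so the first Sunday is March 6 and the fourth is March 27.
1 November 2022 is a Tuesday, so Sundays fall on 6, 13, 20, 27; the last is November 27.
7 September 2022 lies within the daylight-saving period (27 March – 27 November), so Casell Zone is on daylight time, UTC+05:00.
11:15 local − 5h = 06:15 UTC.

06:15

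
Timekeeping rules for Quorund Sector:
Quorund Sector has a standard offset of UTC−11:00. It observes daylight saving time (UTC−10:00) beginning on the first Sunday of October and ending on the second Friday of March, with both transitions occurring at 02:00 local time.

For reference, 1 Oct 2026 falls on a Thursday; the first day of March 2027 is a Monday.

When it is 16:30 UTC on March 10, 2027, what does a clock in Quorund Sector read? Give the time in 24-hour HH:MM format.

1 October 2026 is a Thursday, so the first Sunday is October 4.
1 March 2027 is a Monday, so the first Friday is March 5 and the second is March 12.
At the standard offset (UTC−11:00), 16:30 UTC − 11h = 05:30 Quorund Sector standard time.
The standard-time date in Quorund Sector, March 10, 2027, falls between 4 October 2026 and 12 March 2027, so daylight saving is in effect and Quorund Sector is at UTC−10:00.
16:30 UTC − 10h = 06:30 local.

06:30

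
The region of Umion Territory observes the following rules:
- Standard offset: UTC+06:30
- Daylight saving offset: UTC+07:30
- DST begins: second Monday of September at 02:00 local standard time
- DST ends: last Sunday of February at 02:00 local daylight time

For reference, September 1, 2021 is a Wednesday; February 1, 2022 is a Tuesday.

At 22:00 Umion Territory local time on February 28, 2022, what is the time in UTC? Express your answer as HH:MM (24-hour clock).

15:30

1 September 2021 is a Wednesday, so the first Monday is September 6 and the second is September 13.
1 February 2022 is a Tuesday, so Sundays fall on 6, 13, 20, 27; the last is February 27.
Daylight saving runs 13 September 2021 – 27 February 2022; February 28, 2022 is outside that window, so Umion Territory is on standard time at UTC+06:30.
22:00 local − 6h30m = 15:30 UTC.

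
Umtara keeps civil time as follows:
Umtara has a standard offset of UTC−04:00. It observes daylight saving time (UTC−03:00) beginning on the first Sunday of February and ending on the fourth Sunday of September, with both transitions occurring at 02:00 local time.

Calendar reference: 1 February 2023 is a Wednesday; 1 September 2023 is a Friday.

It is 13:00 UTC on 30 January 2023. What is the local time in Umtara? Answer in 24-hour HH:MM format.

1 February 2023 is a Wednesday, so the first Sunday is February 5.
1 September 2023 is a Friday, so the first Sunday is September 3 and the fourth is September 24.
At the standard offset (UTC−04:00), 13:00 UTC − 4h = 09:00 Umtara standard time.
The standard-time date in Umtara, 30 January 2023, does not fall between 5 February and 24 September, so daylight saving is not in effect and Umtara is at UTC−04:00.
13:00 UTC − 4h = 09:00 local.

09:00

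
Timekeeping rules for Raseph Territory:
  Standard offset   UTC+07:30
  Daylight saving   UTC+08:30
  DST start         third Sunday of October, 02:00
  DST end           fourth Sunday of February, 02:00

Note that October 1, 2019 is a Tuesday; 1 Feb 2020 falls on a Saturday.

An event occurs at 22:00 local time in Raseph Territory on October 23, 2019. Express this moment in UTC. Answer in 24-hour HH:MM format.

13:30

1 October 2019 is a Tuesday, so the first Sunday is October 6 and the third is October 20.
1 February 2020 is a Saturday, so the first Sunday is February 2 and the fourth is February 23.
Daylight saving runs 20 October 2019 – 23 February 2020; October 23, 2019 is inside that window, so Raseph Territory is at UTC+08:30.
22:00 local − 8h30m = 13:30 UTC.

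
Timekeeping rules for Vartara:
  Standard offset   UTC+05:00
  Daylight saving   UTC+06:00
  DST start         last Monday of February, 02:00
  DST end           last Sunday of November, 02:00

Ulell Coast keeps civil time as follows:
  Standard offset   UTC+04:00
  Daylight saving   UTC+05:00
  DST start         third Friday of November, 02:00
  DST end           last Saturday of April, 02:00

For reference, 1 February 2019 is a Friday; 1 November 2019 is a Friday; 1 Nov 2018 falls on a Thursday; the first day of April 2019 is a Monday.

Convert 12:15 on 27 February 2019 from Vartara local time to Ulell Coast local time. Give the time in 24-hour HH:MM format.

1 February 2019 is a Friday, so Mondays fall on 4, 11, 18, 25; the last is February 25.
1 November 2019 is a Friday, so Sundays fall on 3, 10, 17, 24; the last is November 24.
27 February 2019 lies within the daylight-saving period (25 February – 24 November), so Vartara is on daylight time, UTC+06:00.
12:15 Vartara − 6h = 06:15 UTC.
1 November 2018 is a Thursday, so the first Friday is November 2 and the third is November 16.
1 April 2019 is a Monday, so Saturdays fall on 6, 13, 20, 27; the last is April 27.
At the standard offset (UTC+04:00), 06:15 UTC + 4h = 10:15 Ulell Coast standard time.
Daylight saving runs 16 November 2018 – 27 April 2019; the standard-time date in Ulell Coast, 27 February 2019, is inside that window, so Ulell Coast is at UTC+05:00.
06:15 UTC + 5h = 11:15 Ulell Coast.

11:15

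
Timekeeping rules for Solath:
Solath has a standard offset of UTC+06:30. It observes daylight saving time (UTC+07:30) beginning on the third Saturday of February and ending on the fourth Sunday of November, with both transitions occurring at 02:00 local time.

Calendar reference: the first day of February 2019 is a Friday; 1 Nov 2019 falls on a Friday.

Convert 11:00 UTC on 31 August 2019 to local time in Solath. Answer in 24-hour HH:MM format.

18:30

1 February 2019 is a Friday, so the first Saturday is February 2 and the third is February 16.
1 November 2019 is a Friday, so the first Sunday is November 3 and the fourth is November 24.
At the standard offset (UTC+06:30), 11:00 UTC + 6h30m = 17:30 Solath standard time.
The standard-time date in Solath, 31 August 2019, falls between 16 February and 24 November, so daylight saving is in effect and Solath is at UTC+07:30.
11:00 UTC + 7h30m = 18:30 local.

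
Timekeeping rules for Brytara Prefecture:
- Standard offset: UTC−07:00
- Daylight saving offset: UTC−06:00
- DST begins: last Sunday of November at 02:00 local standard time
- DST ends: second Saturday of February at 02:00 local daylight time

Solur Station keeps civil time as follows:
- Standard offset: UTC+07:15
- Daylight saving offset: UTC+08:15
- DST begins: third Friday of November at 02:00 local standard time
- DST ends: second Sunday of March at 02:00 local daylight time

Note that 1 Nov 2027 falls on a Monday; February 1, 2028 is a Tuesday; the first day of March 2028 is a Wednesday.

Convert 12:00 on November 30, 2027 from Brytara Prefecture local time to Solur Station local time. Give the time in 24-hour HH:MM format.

02:15

1 November 2027 is a Monday, so Sundays fall on 7, 14, 21, 28; the last is November 28.
1 February 2028 is a Tuesday, so the first Saturday is February 5 and the second is February 12.
November 30, 2027 falls between 28 November 2027 and 12 February 2028, so daylight saving is in effect and Brytara Prefecture is at UTC−06:00.
12:00 Brytara Prefecture + 6h = 18:00 UTC.
1 November 2027 is a Monday, so the first Friday is November 5 and the third is November 19.
1 March 2028 is a Wednesday, so the first Sunday is March 5 and the second is March 12.
At the standard offset (UTC+07:15), 18:00 UTC + 7h15m = 01:15 Solur Station standard time (rolling into the next day, 1 December 2027).
Daylight saving runs 19 November 2027 – 12 March 2028; the standard-time date in Solur Station, December 1, 2027, is inside that window, so Solur Station is at UTC+08:15.
18:00 UTC + 8h15m = 02:15 Solur Station (rolling into the next day, 1 December 2027).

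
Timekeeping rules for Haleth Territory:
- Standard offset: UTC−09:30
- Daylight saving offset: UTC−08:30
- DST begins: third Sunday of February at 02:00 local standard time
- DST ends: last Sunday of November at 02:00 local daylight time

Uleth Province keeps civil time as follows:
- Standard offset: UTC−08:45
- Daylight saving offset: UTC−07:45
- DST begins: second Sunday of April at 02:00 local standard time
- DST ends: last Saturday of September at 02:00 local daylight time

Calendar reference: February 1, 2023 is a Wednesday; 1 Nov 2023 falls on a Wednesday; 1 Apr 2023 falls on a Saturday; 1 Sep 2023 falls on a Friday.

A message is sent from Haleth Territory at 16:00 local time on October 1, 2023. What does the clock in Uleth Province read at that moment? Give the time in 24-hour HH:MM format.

15:45

1 February 2023 is a Wednesday, so the first Sunday is February 5 and the third is February 19.
1 November 2023 is a Wednesday, so Sundays fall on 5, 12, 19, 26; the last is November 26.
October 1, 2023 falls between 19 February and 26 November, so daylight saving is in effect and Haleth Territory is at UTC−08:30.
16:00 Haleth Territory + 8h30m = 00:30 UTC (rolling into the next day, 2 October 2023).
1 April 2023 is a Saturday, so the first Sunday is April 2 and the second is April 9.
1 September 2023 is a Friday, so Saturdays fall on 2, 9, 16, 23, 30; the last is September 30.
At the standard offset (UTC−08:45), 00:30 UTC − 8h45m = 15:45 Uleth Province standard time (rolling into the previous day, 1 October 2023).
The standard-time date in Uleth Province, October 1, 2023, does not fall between 9 April and 30 September, so daylight saving is not in effect and Uleth Province is at UTC−08:45.
00:30 UTC − 8h45m = 15:45 Uleth Province (rolling into the previous day, 1 October 2023).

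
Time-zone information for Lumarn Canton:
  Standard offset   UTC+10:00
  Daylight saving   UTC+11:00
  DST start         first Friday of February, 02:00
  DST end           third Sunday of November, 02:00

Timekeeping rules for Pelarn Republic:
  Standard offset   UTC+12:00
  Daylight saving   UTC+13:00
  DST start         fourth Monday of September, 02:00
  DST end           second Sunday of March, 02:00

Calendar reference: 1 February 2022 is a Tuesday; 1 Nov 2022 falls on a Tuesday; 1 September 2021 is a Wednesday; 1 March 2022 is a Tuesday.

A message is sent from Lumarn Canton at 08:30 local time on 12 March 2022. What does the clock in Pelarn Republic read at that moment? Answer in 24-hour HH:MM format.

1 February 2022 is a Tuesday, so the first Friday is February 4.
1 November 2022 is a Tuesday, so the first Sunday is November 6 and the third is November 20.
Daylight saving runs 4 February – 20 November; 12 March 2022 is inside that window, so Lumarn Canton is at UTC+11:00.
08:30 Lumarn Canton − 11h = 21:30 UTC (rolling into the previous day, 11 March 2022).
1 September 2021 is a Wednesday, so the first Monday is September 6 and the fourth is September 27.
1 March 2022 is a Tuesday, so the first Sunday is March 6 and the second is March 13.
At the standard offset (UTC+12:00), 21:30 UTC + 12h = 09:30 Pelarn Republic standard time (rolling into the next day, 12 March 2022).
Daylight saving runs 27 September 2021 – 13 March 2022; the standard-time date in Pelarn Republic, 12 March 2022, is inside that window, so Pelarn Republic is at UTC+13:00.
21:30 UTC + 13h = 10:30 Pelarn Republic (rolling into the next day, 12 March 2022).

10:30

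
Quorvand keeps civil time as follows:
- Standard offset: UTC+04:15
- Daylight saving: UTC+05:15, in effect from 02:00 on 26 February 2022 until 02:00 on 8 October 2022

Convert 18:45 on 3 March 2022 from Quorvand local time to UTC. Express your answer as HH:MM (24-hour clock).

Daylight saving runs 26 February – 8 October; 3 March 2022 is inside that window, so Quorvand is at UTC+05:15.
18:45 local − 5h15m = 13:30 UTC.

13:30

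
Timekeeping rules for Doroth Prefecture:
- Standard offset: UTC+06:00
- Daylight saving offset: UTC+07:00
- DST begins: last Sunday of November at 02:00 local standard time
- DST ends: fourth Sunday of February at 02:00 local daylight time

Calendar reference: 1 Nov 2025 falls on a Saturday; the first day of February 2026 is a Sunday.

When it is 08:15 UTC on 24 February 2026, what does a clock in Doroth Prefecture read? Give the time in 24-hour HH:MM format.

1 November 2025 is a Saturday, so Sundays fall on 2, 9, 16, 23, 30; the last is November 30.
1 February 2026 is a Sunday, so the first Sunday is February 1 and the fourth is February 22.
At the standard offset (UTC+06:00), 08:15 UTC + 6h = 14:15 Doroth Prefecture standard time.
The standard-time date in Doroth Prefecture, 24 February 2026, does not fall between 30 November 2025 and 22 February 2026, so daylight saving is not in effect and Doroth Prefecture is at UTC+06:00.
08:15 UTC + 6h = 14:15 local.

14:15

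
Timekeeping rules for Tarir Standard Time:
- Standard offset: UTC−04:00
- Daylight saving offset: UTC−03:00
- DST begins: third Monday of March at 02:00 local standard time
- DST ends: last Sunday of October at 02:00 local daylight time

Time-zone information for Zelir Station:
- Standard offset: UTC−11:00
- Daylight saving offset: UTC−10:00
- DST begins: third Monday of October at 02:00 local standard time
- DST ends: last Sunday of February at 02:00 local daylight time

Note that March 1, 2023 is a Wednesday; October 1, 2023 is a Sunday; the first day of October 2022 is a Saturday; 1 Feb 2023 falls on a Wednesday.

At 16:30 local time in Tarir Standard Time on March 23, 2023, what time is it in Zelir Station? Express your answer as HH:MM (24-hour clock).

1 March 2023 is a Wednesday, so the first Monday is March 6 and the third is March 20.
1 October 2023 is a Sunday, so Sundays fall on 1, 8, 15, 22, 29; the last is October 29.
March 23, 2023 lies within the daylight-saving period (20 March – 29 October), so Tarir Standard Time is on daylight time, UTC−03:00.
16:30 Tarir Standard Time + 3h = 19:30 UTC.
1 October 2022 is a Saturday, so the first Monday is October 3 and the third is October 17.
1 February 2023 is a Wednesday, so Sundays fall on 5, 12, 19, 26; the last is February 26.
At the standard offset (UTC−11:00), 19:30 UTC − 11h = 08:30 Zelir Station standard time.
The standard-time date in Zelir Station, March 23, 2023, is outside the daylight-saving period (17 October 2022 – 26 February 2023), so Zelir Station is on standard time, UTC−11:00.
19:30 UTC − 11h = 08:30 Zelir Station.

08:30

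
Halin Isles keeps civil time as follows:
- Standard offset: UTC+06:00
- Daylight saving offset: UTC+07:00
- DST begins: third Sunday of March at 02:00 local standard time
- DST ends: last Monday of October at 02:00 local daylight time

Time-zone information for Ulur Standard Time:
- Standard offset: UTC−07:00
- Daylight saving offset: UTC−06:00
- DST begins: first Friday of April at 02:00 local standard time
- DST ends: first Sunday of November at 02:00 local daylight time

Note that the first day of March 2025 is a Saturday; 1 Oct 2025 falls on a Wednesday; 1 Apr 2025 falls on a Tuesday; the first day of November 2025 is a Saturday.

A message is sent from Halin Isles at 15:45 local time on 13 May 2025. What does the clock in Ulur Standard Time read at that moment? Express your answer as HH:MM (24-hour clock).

02:45

1 March 2025 is a Saturday, so the first Sunday is March 2 and the third is March 16.
1 October 2025 is a Wednesday, so Mondays fall on 6, 13, 20, 27; the last is October 27.
Daylight saving runs 16 March – 27 October; 13 May 2025 is inside that window, so Halin Isles is at UTC+07:00.
15:45 Halin Isles − 7h = 08:45 UTC.
1 April 2025 is a Tuesday, so the first Friday is April 4.
1 November 2025 is a Saturday, so the first Sunday is November 2.
At the standard offset (UTC−07:00), 08:45 UTC − 7h = 01:45 Ulur Standard Time standard time.
Daylight saving runs 4 April – 2 November; the standard-time date in Ulur Standard Time, 13 May 2025, is inside that window, so Ulur Standard Time is at UTC−06:00.
08:45 UTC − 6h = 02:45 Ulur Standard Time.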